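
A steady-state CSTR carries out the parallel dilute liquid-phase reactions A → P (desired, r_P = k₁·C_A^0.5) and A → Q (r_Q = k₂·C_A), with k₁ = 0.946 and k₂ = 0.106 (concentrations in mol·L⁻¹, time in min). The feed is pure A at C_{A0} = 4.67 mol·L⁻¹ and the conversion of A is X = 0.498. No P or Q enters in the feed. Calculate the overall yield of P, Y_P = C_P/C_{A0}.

Exit C_A = C_{A0}(1−X) = 4.67×0.502 = 2.344 mol·L⁻¹.
A CSTR operates uniformly at the exit composition, giving r_P = 1.448 and r_Q = 0.2485 (each k·C_A^n at C_A = 2.344).
Fraction of consumed A going to P: r_P/(r_P+r_Q) = 0.8536.
C_P = 0.8536·C_{A0}·X = 0.8536×4.67×0.498 = 1.99 mol·L⁻¹; Y_P = C_P/C_{A0} = 0.425.

0.425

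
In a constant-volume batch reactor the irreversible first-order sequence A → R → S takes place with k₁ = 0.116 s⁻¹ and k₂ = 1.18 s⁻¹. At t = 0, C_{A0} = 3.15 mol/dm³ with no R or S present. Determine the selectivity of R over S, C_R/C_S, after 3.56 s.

Solving the coupled first-order balances gives C_R(t) = [k₁/(k₂−k₁)]·C_{A0}·(e^(−k₁t) − e^(−k₂t)).
e^(−k₁t) = e^(−0.116×3.56) = e^(−0.4130) = 0.6617; e^(−k₂t) = e^(−4.201) = 0.01498.
C_R = 0.116×3.15/(1.18−0.116) × (0.6617−0.01498) = 0.3434×0.6467 = 0.2221 mol/dm³.
C_A = C_{A0}e^(−k₁t) = 2.084 mol/dm³, so C_S = C_{A0}−C_A−C_R = 0.8436 mol/dm³; C_R/C_S = 0.263.

0.263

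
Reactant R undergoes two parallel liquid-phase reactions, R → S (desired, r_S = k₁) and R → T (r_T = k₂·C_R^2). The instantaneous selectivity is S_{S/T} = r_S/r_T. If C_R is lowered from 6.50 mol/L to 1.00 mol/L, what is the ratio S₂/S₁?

S_{S/T} = (k₁/k₂)·C_R^-2, so S₂/S₁ = (C_{R,2}/C_{R,1})^-2.
= (1.00/6.50)^(-2) = (0.1538)^(-2) = 42.2.

42.2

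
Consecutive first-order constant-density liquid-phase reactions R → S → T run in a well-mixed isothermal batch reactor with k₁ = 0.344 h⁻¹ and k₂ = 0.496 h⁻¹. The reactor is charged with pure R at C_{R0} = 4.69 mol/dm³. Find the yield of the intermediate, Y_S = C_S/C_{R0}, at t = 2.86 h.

For first-order series with pure R initially, C_S(t) = k₁C_{R0}/(k₂−k₁)·(e^(−k₁t) − e^(−k₂t)).
e^(−k₁t) = e^(−0.344×2.86) = e^(−0.9838) = 0.3739; e^(−k₂t) = e^(−1.419) = 0.2421.
C_S = 0.344×4.69/(0.496−0.344) × (0.3739−0.2421) = 10.61×0.1318 = 1.399 mol/dm³.
Y_S = C_S/C_{R0} = 1.399/4.69 = 0.298.

0.298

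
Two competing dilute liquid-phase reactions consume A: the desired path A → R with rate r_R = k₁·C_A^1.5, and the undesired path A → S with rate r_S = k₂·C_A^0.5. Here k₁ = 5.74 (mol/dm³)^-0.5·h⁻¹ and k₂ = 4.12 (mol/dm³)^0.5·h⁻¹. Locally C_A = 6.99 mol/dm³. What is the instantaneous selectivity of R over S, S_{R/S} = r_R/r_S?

9.74

S_{R/S} = r_R/r_S = (k₁·C_A^1.5)/(k₂·C_A^0.5) = (k₁/k₂)·C_A.
= (5.74×6.990^1.5) / (4.12×6.990^0.5) = 106.1/10.89 = 9.74.
Since the desired path is higher order in A, keeping C_A high (PFR or concentrated feed) favours R.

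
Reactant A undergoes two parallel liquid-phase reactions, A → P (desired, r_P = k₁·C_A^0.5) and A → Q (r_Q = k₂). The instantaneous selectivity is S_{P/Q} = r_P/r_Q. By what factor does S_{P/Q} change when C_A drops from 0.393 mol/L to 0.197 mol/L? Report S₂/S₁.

0.708

S_{P/Q} = (k₁/k₂)·C_A^0.5, so S₂/S₁ = (C_{A,2}/C_{A,1})^0.5.
= (0.197/0.393)^0.5 = (0.5013)^0.5 = 0.708.
Selectivity toward P falls as C_A falls — high-concentration operation is favoured.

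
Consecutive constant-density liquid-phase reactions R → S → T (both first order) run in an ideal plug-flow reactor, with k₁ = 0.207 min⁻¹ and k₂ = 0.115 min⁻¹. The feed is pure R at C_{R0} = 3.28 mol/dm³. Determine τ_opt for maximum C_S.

For first-order series the maximum of C_S occurs at τ_opt = ln(k₂/k₁)/(k₂−k₁).
= ln(0.115/0.207)/(0.115−0.207) = ln(0.5556)/-0.09200 = -0.5878/-0.09200 = 6.39 min.

6.39 min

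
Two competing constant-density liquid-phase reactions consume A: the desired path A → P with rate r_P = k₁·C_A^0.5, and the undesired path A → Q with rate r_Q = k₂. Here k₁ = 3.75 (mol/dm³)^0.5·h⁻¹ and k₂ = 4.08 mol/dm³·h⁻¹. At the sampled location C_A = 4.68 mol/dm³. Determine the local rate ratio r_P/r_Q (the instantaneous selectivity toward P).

1.99

S_{P/Q} = r_P/r_Q = (k₁·C_A^0.5)/(k₂) = (k₁/k₂)·C_A^0.5.
= (3.75×4.680^0.5) / (4.08) = 8.112/4.080 = 1.99.
Since the desired path is higher order in A, keeping C_A high (PFR or concentrated feed) favours P.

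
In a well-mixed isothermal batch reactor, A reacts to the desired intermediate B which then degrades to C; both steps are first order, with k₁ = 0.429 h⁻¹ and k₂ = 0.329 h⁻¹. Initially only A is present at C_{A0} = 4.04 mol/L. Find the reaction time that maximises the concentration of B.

2.65 h

For first-order series the maximum of C_B occurs at t_opt = ln(k₂/k₁)/(k₂−k₁).
= ln(0.329/0.429)/(0.329−0.429) = ln(0.7669)/-0.1000 = -0.2654/-0.1000 = 2.65 h.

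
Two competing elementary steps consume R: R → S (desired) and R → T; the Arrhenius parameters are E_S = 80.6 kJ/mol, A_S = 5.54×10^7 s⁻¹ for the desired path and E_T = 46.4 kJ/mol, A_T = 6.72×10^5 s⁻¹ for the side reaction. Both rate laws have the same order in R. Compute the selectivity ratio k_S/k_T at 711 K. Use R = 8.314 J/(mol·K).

0.253

Since both paths have the same order in R, the concentration cancels and S_{S/T} = k_S/k_T = (A_S/A_T)·exp[(E_T−E_S)/(RT)].
(E_T−E_S)/(RT) = (46.4−80.6)×10³/(8.314×711) = -34200/5911 = -5.786.
k_S/k_T = (5.54×10^7/6.72×10^5)·exp(-5.786) = 82.44 × 0.003072 = 0.253.
Since E_S > E_T, raising the temperature improves selectivity toward S.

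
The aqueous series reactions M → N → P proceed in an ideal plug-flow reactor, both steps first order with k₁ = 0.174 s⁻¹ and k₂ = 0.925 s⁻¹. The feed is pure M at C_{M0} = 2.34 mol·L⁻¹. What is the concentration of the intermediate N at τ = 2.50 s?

Solving the coupled first-order balances gives C_N(τ) = [k₁/(k₂−k₁)]·C_{M0}·(e^(−k₁τ) − e^(−k₂τ)).
e^(−k₁τ) = e^(−0.174×2.50) = e^(−0.4350) = 0.6473; e^(−k₂τ) = e^(−2.312) = 0.09901.
C_N = 0.174×2.34/(0.925−0.174) × (0.6473−0.09901) = 0.5422×0.5483 = 0.2972 mol·L⁻¹.

0.297 mol·L⁻¹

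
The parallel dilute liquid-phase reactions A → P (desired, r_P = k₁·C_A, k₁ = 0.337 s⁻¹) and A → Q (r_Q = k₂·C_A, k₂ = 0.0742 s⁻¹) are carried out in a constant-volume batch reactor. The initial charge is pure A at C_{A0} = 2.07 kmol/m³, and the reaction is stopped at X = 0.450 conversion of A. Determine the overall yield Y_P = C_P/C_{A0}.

0.369

C_A = C_{A0}(1−X) = 1.139 kmol/m³.
Both paths are first order in A, so the instantaneous fraction to P is constant: dC_P/d(−C_A) = k₁/(k₁+k₂) = 0.8196.
C_P = 0.8196·(C_{A0}−C_A) = 0.8196×0.9315 = 0.763 kmol/m³.
Y_P = C_P/C_{A0} = 0.7634/2.07 = 0.369.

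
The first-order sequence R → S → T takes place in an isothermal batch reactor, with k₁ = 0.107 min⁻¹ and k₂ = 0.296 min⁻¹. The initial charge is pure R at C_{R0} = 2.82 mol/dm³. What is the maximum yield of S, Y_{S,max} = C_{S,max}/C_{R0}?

0.203

At the optimum, C_{S,max}/C_{R0} = (k₁/k₂)^[k₂/(k₂−k₁)].
= (0.107/0.296)^(0.296/(0.296−0.107)) = (0.3615)^(1.566) = 0.2032.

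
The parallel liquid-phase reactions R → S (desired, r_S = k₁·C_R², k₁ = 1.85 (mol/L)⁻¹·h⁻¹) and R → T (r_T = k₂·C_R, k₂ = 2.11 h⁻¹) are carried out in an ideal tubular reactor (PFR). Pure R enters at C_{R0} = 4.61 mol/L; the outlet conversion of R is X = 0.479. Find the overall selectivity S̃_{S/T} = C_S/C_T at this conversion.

3.00

C_R = C_{R0}(1−X) = 2.402 mol/L.
Along a PFR/batch, dC_T/dC_R = −r_T/(r_S+r_T) = −k₂/(k₂+k₁·C_R).
Integrating from C_{R0} to C_R: C_T = (2.11/1.85)·ln[(2.11+1.85·4.61)/(2.11+1.85·2.40)] = 1.141·ln(10.64/6.553) = 0.5526 mol/L.
Then C_S = (C_{R0}−C_R) − C_T = 2.208 − 0.5526 = 1.656 mol/L.
S̃_{S/T} = C_S/C_T = 1.656/0.5526 = 3.00.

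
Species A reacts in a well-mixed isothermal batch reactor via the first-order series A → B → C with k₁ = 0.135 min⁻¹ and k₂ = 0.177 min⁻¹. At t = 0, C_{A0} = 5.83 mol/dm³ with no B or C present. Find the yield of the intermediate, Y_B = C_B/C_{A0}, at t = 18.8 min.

0.139

The intermediate concentration in a first-order A→B→C sequence is C_B = k₁C_{A0}(e^(−k₁t) − e^(−k₂t))/(k₂−k₁).
e^(−k₁t) = e^(−0.135×18.8) = e^(−2.538) = 0.07902; e^(−k₂t) = e^(−3.328) = 0.03588.
C_B = 0.135×5.83/(0.177−0.135) × (0.07902−0.03588) = 18.74×0.04315 = 0.8085 mol/dm³.
Y_B = C_B/C_{A0} = 0.8085/5.83 = 0.139.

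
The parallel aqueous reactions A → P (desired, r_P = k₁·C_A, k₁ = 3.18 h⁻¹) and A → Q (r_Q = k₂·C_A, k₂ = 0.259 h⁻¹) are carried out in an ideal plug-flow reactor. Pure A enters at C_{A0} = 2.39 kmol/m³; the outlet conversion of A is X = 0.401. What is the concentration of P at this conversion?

0.886 kmol/m³

C_A = C_{A0}(1−X) = 1.432 kmol/m³.
Both paths are first order in A, so the instantaneous fraction to P is constant: dC_P/d(−C_A) = k₁/(k₁+k₂) = 0.9247.
C_P = 0.9247·(C_{A0}−C_A) = 0.9247×0.9584 = 0.886 kmol/m³.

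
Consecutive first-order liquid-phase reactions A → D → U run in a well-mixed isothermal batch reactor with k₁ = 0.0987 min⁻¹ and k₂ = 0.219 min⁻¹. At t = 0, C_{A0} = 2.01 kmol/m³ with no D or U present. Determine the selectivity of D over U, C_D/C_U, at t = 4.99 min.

For first-order series with pure A initially, C_D(t) = k₁C_{A0}/(k₂−k₁)·(e^(−k₁t) − e^(−k₂t)).
e^(−k₁t) = e^(−0.0987×4.99) = e^(−0.4925) = 0.6111; e^(−k₂t) = e^(−1.093) = 0.3353.
C_D = 0.0987×2.01/(0.219−0.0987) × (0.6111−0.3353) = 1.649×0.2758 = 0.4548 kmol/m³.
C_A = C_{A0}e^(−k₁t) = 1.228 kmol/m³, so C_U = C_{A0}−C_A−C_D = 0.3269 kmol/m³; C_D/C_U = 1.39.

1.39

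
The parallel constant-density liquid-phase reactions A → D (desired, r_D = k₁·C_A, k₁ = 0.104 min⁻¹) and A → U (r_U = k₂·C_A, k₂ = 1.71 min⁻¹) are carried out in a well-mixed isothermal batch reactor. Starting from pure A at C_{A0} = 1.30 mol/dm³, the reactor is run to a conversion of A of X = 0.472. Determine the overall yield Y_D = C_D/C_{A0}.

C_A = C_{A0}(1−X) = 0.6864 mol/dm³.
Both paths are first order in A, so the instantaneous fraction to D is constant: dC_D/d(−C_A) = k₁/(k₁+k₂) = 0.05733.
C_D = 0.05733·(C_{A0}−C_A) = 0.05733×0.6136 = 0.0352 mol/dm³.
Y_D = C_D/C_{A0} = 0.03518/1.30 = 0.0271.

0.0271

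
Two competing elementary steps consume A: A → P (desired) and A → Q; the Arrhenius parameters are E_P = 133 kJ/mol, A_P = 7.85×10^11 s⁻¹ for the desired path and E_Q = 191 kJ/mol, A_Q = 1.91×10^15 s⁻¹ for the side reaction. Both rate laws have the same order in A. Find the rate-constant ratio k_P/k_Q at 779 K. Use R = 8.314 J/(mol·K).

Since both paths have the same order in A, the concentration cancels and S_{P/Q} = k_P/k_Q = (A_P/A_Q)·exp[(E_Q−E_P)/(RT)].
(E_Q−E_P)/(RT) = (191−133)×10³/(8.314×779) = 58000/6477 = 8.955.
k_P/k_Q = (7.85×10^11/1.91×10^15)·exp(8.955) = 4.110×10^-4 × 7749 = 3.18.
Since E_P < E_Q, lowering the temperature improves selectivity toward P.

3.18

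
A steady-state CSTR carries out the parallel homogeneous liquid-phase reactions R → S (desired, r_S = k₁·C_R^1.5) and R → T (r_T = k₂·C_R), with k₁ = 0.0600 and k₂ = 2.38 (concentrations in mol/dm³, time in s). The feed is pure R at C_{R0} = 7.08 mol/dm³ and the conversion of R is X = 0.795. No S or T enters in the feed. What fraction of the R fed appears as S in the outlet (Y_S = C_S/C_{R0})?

Exit C_R = C_{R0}(1−X) = 7.08×0.205 = 1.451 mol/dm³.
In a CSTR the entire volume is at exit conditions, so r_S = 0.0600×1.451^1.5 = 0.1049 and r_T = 2.38×1.451 = 3.454.
Fraction of consumed R going to S: r_S/(r_S+r_T) = 0.02948.
C_S = 0.02948·C_{R0}·X = 0.02948×7.08×0.795 = 0.166 mol/dm³; Y_S = C_S/C_{R0} = 0.0234.

0.0234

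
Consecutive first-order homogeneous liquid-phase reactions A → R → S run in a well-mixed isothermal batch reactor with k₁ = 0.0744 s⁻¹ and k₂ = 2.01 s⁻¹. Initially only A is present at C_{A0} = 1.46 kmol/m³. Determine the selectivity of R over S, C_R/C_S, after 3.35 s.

For first-order series with pure A initially, C_R(t) = k₁C_{A0}/(k₂−k₁)·(e^(−k₁t) − e^(−k₂t)).
e^(−k₁t) = e^(−0.0744×3.35) = e^(−0.2492) = 0.7794; e^(−k₂t) = e^(−6.733) = 0.001190.
C_R = 0.0744×1.46/(2.01−0.0744) × (0.7794−0.001190) = 0.05612×0.7782 = 0.04367 kmol/m³.
C_A = C_{A0}e^(−k₁t) = 1.138 kmol/m³, so C_S = C_{A0}−C_A−C_R = 0.2784 kmol/m³; C_R/C_S = 0.157.

0.157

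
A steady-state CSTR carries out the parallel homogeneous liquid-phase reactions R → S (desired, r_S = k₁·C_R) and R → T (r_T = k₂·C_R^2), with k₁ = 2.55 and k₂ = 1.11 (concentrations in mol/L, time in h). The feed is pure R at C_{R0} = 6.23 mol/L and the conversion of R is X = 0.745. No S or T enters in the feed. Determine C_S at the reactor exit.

Exit C_R = C_{R0}(1−X) = 6.23×0.255 = 1.589 mol/L.
In a CSTR the entire volume is at exit conditions, so r_S = 2.55×1.589 = 4.051 and r_T = 1.11×1.589^2 = 2.801.
Fraction of consumed R going to S: r_S/(r_S+r_T) = 0.5912.
C_S = 0.5912·C_{R0}·X = 0.5912×6.23×0.745 = 2.74 mol/L.

2.74 mol/L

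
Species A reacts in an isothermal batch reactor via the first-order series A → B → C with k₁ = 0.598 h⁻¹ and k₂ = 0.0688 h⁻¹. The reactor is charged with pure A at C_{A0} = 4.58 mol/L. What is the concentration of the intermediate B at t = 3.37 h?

For first-order series with pure A initially, C_B(t) = k₁C_{A0}/(k₂−k₁)·(e^(−k₁t) − e^(−k₂t)).
e^(−k₁t) = e^(−0.598×3.37) = e^(−2.015) = 0.1333; e^(−k₂t) = e^(−0.2319) = 0.7931.
C_B = 0.598×4.58/(0.0688−0.598) × (0.1333−0.7931) = (-5.175)×(-0.6598) = 3.415 mol/L.

3.41 mol/L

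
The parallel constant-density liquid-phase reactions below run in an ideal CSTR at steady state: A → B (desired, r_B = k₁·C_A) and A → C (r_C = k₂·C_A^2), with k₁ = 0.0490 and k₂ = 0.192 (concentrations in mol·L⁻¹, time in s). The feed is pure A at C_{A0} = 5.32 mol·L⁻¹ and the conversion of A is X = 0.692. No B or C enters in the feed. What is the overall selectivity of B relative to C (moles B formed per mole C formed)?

0.156

Exit C_A = C_{A0}(1−X) = 5.32×0.308 = 1.639 mol·L⁻¹.
Rates in a CSTR are evaluated at the outlet concentration: r_B = 0.0490×1.639 = 0.08029, r_C = 0.192×1.639^2 = 0.5155.
Overall selectivity = C_B/C_C = r_Bτ/(r_Cτ) = r_B/r_C = 0.156.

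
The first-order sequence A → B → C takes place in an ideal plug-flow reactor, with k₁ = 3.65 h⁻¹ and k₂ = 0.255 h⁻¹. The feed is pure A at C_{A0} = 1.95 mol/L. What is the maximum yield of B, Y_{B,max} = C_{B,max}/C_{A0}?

0.819

For a first-order series the maximum intermediate yield is C_{B,max}/C_{A0} = (k₁/k₂)^[k₂/(k₂−k₁)].
= (3.65/0.255)^(0.255/(0.255−3.65)) = (14.31)^(-0.07511) = 0.8188.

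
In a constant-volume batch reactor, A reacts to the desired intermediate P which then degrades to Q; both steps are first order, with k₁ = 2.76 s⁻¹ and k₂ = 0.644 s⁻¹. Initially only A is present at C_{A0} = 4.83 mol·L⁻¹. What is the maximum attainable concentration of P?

3.10 mol·L⁻¹

Evaluating C_P at t_opt = ln(k₂/k₁)/(k₂−k₁) gives C_{P,max}/C_{A0} = (k₁/k₂)^[k₂/(k₂−k₁)].
= (2.76/0.644)^(0.644/(0.644−2.76)) = (4.286)^(-0.3043) = 0.6422.
C_{P,max} = 0.6422×4.83 = 3.10 mol·L⁻¹.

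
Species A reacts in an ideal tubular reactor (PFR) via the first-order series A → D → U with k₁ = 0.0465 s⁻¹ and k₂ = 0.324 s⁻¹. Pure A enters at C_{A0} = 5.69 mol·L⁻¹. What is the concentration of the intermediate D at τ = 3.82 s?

Solving the coupled first-order balances gives C_D(τ) = [k₁/(k₂−k₁)]·C_{A0}·(e^(−k₁τ) − e^(−k₂τ)).
e^(−k₁τ) = e^(−0.0465×3.82) = e^(−0.1776) = 0.8373; e^(−k₂τ) = e^(−1.238) = 0.2901.
C_D = 0.0465×5.69/(0.324−0.0465) × (0.8373−0.2901) = 0.9535×0.5472 = 0.5217 mol·L⁻¹.

0.522 mol·L⁻¹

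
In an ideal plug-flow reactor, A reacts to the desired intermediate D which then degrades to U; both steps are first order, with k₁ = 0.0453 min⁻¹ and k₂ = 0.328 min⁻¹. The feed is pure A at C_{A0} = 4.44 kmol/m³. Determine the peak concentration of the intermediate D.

Evaluating C_D at τ_opt = ln(k₂/k₁)/(k₂−k₁) gives C_{D,max}/C_{A0} = (k₁/k₂)^[k₂/(k₂−k₁)].
= (0.0453/0.328)^(0.328/(0.328−0.0453)) = (0.1381)^(1.160) = 0.1006.
C_{D,max} = 0.1006×4.44 = 0.447 kmol/m³.

0.447 kmol/m³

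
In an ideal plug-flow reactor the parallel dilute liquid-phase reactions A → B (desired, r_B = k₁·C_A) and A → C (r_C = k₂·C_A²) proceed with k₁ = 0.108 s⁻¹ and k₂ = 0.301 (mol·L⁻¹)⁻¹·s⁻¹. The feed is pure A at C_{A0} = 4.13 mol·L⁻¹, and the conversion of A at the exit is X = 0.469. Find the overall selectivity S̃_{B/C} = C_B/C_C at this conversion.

0.117

C_A = C_{A0}(1−X) = 2.193 mol·L⁻¹.
Along a PFR/batch, dC_B/dC_A = −r_B/(r_B+r_C) = −k₁/(k₁+k₂·C_A).
Integrating from C_{A0} to C_A: C_B = (0.108/0.301)·ln[(0.108+0.301·4.13)/(0.108+0.301·2.19)] = 0.3588·ln(1.351/0.7681) = 0.2026 mol·L⁻¹.
C_C = (C_{A0}−C_A)−C_B = 1.734 mol·L⁻¹; S̃_{B/C} = 0.2026/1.734 = 0.117.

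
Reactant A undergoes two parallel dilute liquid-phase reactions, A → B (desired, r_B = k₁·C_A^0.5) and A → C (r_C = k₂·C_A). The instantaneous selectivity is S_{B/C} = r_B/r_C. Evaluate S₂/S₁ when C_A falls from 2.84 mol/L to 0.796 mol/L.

1.89

S_{B/C} = (k₁/k₂)·C_A^-0.5, so S₂/S₁ = (C_{A,2}/C_{A,1})^-0.5.
= (0.796/2.84)^(-0.5) = (0.2803)^(-0.5) = 1.89.
Selectivity toward B rises as C_A falls — low-concentration operation is favoured.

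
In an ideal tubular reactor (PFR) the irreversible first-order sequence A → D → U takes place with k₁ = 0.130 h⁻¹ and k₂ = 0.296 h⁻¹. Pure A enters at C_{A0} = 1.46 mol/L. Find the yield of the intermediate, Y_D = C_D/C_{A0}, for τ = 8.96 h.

The intermediate concentration in a first-order A→B→C sequence is C_D = k₁C_{A0}(e^(−k₁τ) − e^(−k₂τ))/(k₂−k₁).
e^(−k₁τ) = e^(−0.130×8.96) = e^(−1.165) = 0.3120; e^(−k₂τ) = e^(−2.652) = 0.07050.
C_D = 0.130×1.46/(0.296−0.130) × (0.3120−0.07050) = 1.143×0.2415 = 0.2761 mol/L.
Y_D = C_D/C_{A0} = 0.2761/1.46 = 0.189.

0.189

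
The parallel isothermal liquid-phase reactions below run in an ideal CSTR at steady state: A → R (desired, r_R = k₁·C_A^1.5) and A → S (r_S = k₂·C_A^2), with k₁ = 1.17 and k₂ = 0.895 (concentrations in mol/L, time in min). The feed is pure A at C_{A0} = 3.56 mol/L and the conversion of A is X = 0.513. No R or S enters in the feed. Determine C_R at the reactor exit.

0.910 mol/L

Exit C_A = C_{A0}(1−X) = 3.56×0.487 = 1.734 mol/L.
Rates in a CSTR are evaluated at the outlet concentration: r_R = 1.17×1.734^1.5 = 2.671, r_S = 0.895×1.734^2 = 2.690.
Fraction of consumed A going to R: r_R/(r_R+r_S) = 0.4982.
C_R = 0.4982·C_{A0}·X = 0.4982×3.56×0.513 = 0.910 mol/L.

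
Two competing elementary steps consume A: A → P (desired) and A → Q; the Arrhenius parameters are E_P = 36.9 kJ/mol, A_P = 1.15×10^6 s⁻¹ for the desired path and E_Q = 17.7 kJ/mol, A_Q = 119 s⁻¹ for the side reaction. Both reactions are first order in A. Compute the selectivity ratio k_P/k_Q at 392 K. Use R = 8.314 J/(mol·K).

Since both paths have the same order in A, the concentration cancels and S_{P/Q} = k_P/k_Q = (A_P/A_Q)·exp[(E_Q−E_P)/(RT)].
(E_Q−E_P)/(RT) = (17.7−36.9)×10³/(8.314×392) = -19200/3259 = -5.891.
k_P/k_Q = (1.15×10^6/119)·exp(-5.891) = 9664 × 0.002764 = 26.7.
Since E_P > E_Q, raising the temperature improves selectivity toward P.

26.7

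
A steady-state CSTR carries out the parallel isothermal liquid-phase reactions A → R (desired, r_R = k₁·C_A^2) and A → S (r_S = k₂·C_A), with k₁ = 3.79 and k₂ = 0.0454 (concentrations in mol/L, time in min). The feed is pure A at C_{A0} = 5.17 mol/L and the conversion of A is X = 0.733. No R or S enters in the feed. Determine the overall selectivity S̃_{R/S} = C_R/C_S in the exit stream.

Exit C_A = C_{A0}(1−X) = 5.17×0.267 = 1.380 mol/L.
A CSTR operates uniformly at the exit composition, giving r_R = 7.222 and r_S = 0.06267 (each k·C_A^n at C_A = 1.380).
Overall selectivity = C_R/C_S = r_Rτ/(r_Sτ) = r_R/r_S = 115.

115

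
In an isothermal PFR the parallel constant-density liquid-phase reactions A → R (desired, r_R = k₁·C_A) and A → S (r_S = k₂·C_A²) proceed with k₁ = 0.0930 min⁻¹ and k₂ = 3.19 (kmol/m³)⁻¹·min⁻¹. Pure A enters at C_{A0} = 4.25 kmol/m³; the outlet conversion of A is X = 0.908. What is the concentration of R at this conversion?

0.0677 kmol/m³

C_A = C_{A0}(1−X) = 0.3910 kmol/m³.
Along a PFR/batch, dC_R/dC_A = −r_R/(r_R+r_S) = −k₁/(k₁+k₂·C_A).
Integrating from C_{A0} to C_A: C_R = (0.0930/3.19)·ln[(0.0930+3.19·4.25)/(0.0930+3.19·0.391)] = 0.02915·ln(13.65/1.340) = 0.06766 kmol/m³.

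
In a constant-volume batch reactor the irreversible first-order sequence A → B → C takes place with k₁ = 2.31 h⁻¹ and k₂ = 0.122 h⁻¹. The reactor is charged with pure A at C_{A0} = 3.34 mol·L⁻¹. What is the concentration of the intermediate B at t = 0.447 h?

2.08 mol·L⁻¹

For first-order series with pure A initially, C_B(t) = k₁C_{A0}/(k₂−k₁)·(e^(−k₁t) − e^(−k₂t)).
e^(−k₁t) = e^(−2.31×0.447) = e^(−1.033) = 0.3561; e^(−k₂t) = e^(−0.05453) = 0.9469.
C_B = 2.31×3.34/(0.122−2.31) × (0.3561−0.9469) = (-3.526)×(-0.5908) = 2.083 mol·L⁻¹.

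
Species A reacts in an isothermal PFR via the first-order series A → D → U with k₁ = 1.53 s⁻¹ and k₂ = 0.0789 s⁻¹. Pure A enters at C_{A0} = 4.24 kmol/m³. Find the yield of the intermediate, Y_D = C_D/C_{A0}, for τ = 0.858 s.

0.702

The intermediate concentration in a first-order A→B→C sequence is C_D = k₁C_{A0}(e^(−k₁τ) − e^(−k₂τ))/(k₂−k₁).
e^(−k₁τ) = e^(−1.53×0.858) = e^(−1.313) = 0.2691; e^(−k₂τ) = e^(−0.06770) = 0.9345.
C_D = 1.53×4.24/(0.0789−1.53) × (0.2691−0.9345) = (-4.471)×(-0.6655) = 2.975 kmol/m³.
Y_D = C_D/C_{A0} = 2.975/4.24 = 0.702.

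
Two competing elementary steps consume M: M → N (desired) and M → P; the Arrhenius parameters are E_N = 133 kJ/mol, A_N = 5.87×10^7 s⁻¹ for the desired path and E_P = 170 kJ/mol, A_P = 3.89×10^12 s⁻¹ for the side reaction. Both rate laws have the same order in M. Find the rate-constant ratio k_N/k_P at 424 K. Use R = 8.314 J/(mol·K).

0.546

k_N/k_P = (A_N/A_P)·exp[−(E_N−E_P)/(RT)] = (A_N/A_P)·exp[(E_P−E_N)/(RT)].
(E_P−E_N)/(RT) = (170−133)×10³/(8.314×424) = 37000/3525 = 10.50.
k_N/k_P = (5.87×10^7/3.89×10^12)·exp(10.50) = 1.509×10^-5 × 36172 = 0.546.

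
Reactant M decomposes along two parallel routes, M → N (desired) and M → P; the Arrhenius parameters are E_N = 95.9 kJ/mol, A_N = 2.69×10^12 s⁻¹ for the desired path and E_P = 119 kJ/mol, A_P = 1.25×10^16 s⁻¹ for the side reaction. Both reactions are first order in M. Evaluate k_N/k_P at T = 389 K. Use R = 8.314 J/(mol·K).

0.272

k_N/k_P = (A_N/A_P)·exp[−(E_N−E_P)/(RT)] = (A_N/A_P)·exp[(E_P−E_N)/(RT)].
(E_P−E_N)/(RT) = (119−95.9)×10³/(8.314×389) = 23100/3234 = 7.143.
k_N/k_P = (2.69×10^12/1.25×10^16)·exp(7.143) = 2.152×10^-4 × 1265 = 0.272.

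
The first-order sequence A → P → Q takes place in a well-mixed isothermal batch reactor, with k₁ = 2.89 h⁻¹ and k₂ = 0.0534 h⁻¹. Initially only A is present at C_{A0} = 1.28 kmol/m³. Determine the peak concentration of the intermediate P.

Evaluating C_P at t_opt = ln(k₂/k₁)/(k₂−k₁) gives C_{P,max}/C_{A0} = (k₁/k₂)^[k₂/(k₂−k₁)].
= (2.89/0.0534)^(0.0534/(0.0534−2.89)) = (54.12)^(-0.01883) = 0.9276.
C_{P,max} = 0.9276×1.28 = 1.19 kmol/m³.

1.19 kmol/m³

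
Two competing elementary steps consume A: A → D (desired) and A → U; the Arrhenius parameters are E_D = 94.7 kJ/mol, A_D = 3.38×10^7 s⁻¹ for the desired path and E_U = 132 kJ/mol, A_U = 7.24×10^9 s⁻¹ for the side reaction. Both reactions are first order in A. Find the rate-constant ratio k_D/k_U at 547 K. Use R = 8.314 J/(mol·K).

k_D/k_U = (A_D/A_U)·exp[−(E_D−E_U)/(RT)] = (A_D/A_U)·exp[(E_U−E_D)/(RT)].
(E_U−E_D)/(RT) = (132−94.7)×10³/(8.314×547) = 37300/4548 = 8.202.
k_D/k_U = (3.38×10^7/7.24×10^9)·exp(8.202) = 0.004669 × 3648 = 17.0.

17.0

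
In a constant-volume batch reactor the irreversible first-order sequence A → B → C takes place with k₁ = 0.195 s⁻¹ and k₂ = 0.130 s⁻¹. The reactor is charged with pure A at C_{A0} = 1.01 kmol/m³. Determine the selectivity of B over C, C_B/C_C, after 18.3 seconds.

0.248

The intermediate concentration in a first-order A→B→C sequence is C_B = k₁C_{A0}(e^(−k₁t) − e^(−k₂t))/(k₂−k₁).
e^(−k₁t) = e^(−0.195×18.3) = e^(−3.569) = 0.02820; e^(−k₂t) = e^(−2.379) = 0.09264.
C_B = 0.195×1.01/(0.130−0.195) × (0.02820−0.09264) = (-3.030)×(-0.06445) = 0.1953 kmol/m³.
C_A = C_{A0}e^(−k₁t) = 0.02848 kmol/m³, so C_C = C_{A0}−C_A−C_B = 0.7863 kmol/m³; C_B/C_C = 0.248.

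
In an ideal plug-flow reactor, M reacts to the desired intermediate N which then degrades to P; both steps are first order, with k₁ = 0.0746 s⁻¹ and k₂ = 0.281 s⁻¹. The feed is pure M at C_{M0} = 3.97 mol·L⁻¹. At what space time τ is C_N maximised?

6.43 s

Setting dC_N/dτ = 0 gives τ_opt = ln(k₂/k₁)/(k₂−k₁).
= ln(0.281/0.0746)/(0.281−0.0746) = ln(3.767)/0.2064 = 1.326/0.2064 = 6.43 s.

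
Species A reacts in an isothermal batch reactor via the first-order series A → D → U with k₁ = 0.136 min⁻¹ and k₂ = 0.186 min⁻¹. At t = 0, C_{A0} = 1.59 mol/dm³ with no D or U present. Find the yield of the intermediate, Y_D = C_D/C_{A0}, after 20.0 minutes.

Solving the coupled first-order balances gives C_D(t) = [k₁/(k₂−k₁)]·C_{A0}·(e^(−k₁t) − e^(−k₂t)).
e^(−k₁t) = e^(−0.136×20.0) = e^(−2.720) = 0.06587; e^(−k₂t) = e^(−3.720) = 0.02423.
C_D = 0.136×1.59/(0.186−0.136) × (0.06587−0.02423) = 4.325×0.04164 = 0.1801 mol/dm³.
Y_D = C_D/C_{A0} = 0.1801/1.59 = 0.113.

0.113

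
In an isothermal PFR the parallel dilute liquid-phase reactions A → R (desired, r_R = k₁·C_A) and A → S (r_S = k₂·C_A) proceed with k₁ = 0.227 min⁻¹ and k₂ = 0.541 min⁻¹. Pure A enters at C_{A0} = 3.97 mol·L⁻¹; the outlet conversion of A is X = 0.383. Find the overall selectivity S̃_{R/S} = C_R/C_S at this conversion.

C_A = C_{A0}(1−X) = 2.449 mol·L⁻¹.
Both paths are first order in A, so the instantaneous fraction to R is constant: dC_R/d(−C_A) = k₁/(k₁+k₂) = 0.2956.
C_R = 0.2956·(C_{A0}−C_A) = 0.2956×1.521 = 0.449 mol·L⁻¹.
C_S = (C_{A0}−C_A)−C_R = 1.071 mol·L⁻¹; S̃_{R/S} = 0.4494/1.071 = 0.420.

0.420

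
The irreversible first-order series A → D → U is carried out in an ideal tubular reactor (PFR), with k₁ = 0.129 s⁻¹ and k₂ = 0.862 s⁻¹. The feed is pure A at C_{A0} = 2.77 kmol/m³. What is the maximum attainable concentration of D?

For a first-order series the maximum intermediate yield is C_{D,max}/C_{A0} = (k₁/k₂)^[k₂/(k₂−k₁)].
= (0.129/0.862)^(0.862/(0.862−0.129)) = (0.1497)^(1.176) = 0.1071.
C_{D,max} = 0.1071×2.77 = 0.297 kmol/m³.

0.297 kmol/m³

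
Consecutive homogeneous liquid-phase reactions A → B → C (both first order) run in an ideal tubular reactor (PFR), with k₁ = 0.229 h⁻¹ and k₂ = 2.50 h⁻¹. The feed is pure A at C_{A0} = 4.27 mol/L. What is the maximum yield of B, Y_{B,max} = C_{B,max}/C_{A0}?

At the optimum, C_{B,max}/C_{A0} = (k₁/k₂)^[k₂/(k₂−k₁)].
= (0.229/2.50)^(2.50/(2.50−0.229)) = (0.09160)^(1.101) = 0.07198.

0.0720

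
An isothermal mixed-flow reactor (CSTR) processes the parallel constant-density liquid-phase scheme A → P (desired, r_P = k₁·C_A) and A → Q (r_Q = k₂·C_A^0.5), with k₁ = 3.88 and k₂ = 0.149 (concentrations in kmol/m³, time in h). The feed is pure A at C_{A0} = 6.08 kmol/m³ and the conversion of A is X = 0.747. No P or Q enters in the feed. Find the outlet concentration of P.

4.41 kmol/m³

Exit C_A = C_{A0}(1−X) = 6.08×0.253 = 1.538 kmol/m³.
Rates in a CSTR are evaluated at the outlet concentration: r_P = 3.88×1.538 = 5.968, r_Q = 0.149×1.538^0.5 = 0.1848.
Fraction of consumed A going to P: r_P/(r_P+r_Q) = 0.9700.
C_P = 0.9700·C_{A0}·X = 0.9700×6.08×0.747 = 4.41 kmol/m³.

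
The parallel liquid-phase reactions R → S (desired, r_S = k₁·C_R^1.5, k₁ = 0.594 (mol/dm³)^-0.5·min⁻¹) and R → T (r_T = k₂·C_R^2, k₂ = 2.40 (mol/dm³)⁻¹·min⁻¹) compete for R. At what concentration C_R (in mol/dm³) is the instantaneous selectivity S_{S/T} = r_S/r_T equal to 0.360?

S_{S/T} = (k₁/k₂)·C_R^-0.5 ⇒ C_R = (S·k₂/k₁)^(-2).
= (0.360×2.40/0.594)^(-2) = (1.455)^(-2) = 0.473 mol/dm³.

0.473 mol/dm³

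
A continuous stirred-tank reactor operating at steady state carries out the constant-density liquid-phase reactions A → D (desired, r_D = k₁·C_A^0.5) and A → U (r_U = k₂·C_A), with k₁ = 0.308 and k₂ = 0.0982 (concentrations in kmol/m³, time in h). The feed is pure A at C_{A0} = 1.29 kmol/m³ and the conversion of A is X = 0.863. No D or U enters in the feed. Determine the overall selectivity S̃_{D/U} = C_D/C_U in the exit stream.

7.46

Exit C_A = C_{A0}(1−X) = 1.29×0.137 = 0.1767 kmol/m³.
In a CSTR the entire volume is at exit conditions, so r_D = 0.308×0.1767^0.5 = 0.1295 and r_U = 0.0982×0.1767 = 0.01735.
Overall selectivity = C_D/C_U = r_Dτ/(r_Uτ) = r_D/r_U = 7.46.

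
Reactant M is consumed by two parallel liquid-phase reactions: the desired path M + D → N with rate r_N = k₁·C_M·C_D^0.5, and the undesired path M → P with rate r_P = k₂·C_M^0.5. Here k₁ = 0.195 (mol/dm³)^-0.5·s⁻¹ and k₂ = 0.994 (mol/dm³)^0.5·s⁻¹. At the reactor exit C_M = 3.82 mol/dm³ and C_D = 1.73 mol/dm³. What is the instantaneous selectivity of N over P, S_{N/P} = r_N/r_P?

S_{N/P} = r_N/r_P = (k₁·C_M·C_D^0.5)/(k₂·C_M^0.5) = (k₁/k₂)·C_M^0.5·C_D^0.5.
= (0.195×3.820×1.730^0.5) / (0.994×3.820^0.5) = 0.9798/1.943 = 0.504.
Since the desired path is higher order in M, keeping C_M high (PFR or concentrated feed) favours N.

0.504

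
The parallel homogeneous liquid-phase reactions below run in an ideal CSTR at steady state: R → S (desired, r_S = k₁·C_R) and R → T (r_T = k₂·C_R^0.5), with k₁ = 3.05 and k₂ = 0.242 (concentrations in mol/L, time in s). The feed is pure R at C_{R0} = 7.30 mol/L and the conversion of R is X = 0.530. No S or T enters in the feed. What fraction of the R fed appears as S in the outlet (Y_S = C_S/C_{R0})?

0.508

Exit C_R = C_{R0}(1−X) = 7.30×0.470 = 3.431 mol/L.
A CSTR operates uniformly at the exit composition, giving r_S = 10.46 and r_T = 0.4483 (each k·C_R^n at C_R = 3.431).
Fraction of consumed R going to S: r_S/(r_S+r_T) = 0.9589.
C_S = 0.9589·C_{R0}·X = 0.9589×7.30×0.530 = 3.71 mol/L; Y_S = C_S/C_{R0} = 0.508.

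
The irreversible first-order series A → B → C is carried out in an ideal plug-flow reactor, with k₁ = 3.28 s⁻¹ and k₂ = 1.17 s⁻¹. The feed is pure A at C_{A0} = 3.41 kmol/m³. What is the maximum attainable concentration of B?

Evaluating C_B at τ_opt = ln(k₂/k₁)/(k₂−k₁) gives C_{B,max}/C_{A0} = (k₁/k₂)^[k₂/(k₂−k₁)].
= (3.28/1.17)^(1.17/(1.17−3.28)) = (2.803)^(-0.5545) = 0.5646.
C_{B,max} = 0.5646×3.41 = 1.93 kmol/m³.

1.93 kmol/m³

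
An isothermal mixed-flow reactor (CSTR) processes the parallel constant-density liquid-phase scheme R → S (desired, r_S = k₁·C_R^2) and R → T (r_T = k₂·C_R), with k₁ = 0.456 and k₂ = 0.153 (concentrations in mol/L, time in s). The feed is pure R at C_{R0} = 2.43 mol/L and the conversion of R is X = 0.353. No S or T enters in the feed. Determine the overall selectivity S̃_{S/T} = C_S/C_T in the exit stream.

4.69

Exit C_R = C_{R0}(1−X) = 2.43×0.647 = 1.572 mol/L.
A CSTR operates uniformly at the exit composition, giving r_S = 1.127 and r_T = 0.2405 (each k·C_R^n at C_R = 1.572).
Overall selectivity = C_S/C_T = r_Sτ/(r_Tτ) = r_S/r_T = 4.69.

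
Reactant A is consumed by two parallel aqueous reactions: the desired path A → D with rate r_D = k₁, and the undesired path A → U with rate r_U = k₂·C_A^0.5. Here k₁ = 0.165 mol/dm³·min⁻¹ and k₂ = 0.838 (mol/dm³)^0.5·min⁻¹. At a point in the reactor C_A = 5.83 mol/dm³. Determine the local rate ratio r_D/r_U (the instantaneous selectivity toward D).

0.0815

S_{D/U} = r_D/r_U = (k₁)/(k₂·C_A^0.5) = (k₁/k₂)·C_A^-0.5.
= (0.165) / (0.838×5.830^0.5) = 0.1650/2.023 = 0.0815.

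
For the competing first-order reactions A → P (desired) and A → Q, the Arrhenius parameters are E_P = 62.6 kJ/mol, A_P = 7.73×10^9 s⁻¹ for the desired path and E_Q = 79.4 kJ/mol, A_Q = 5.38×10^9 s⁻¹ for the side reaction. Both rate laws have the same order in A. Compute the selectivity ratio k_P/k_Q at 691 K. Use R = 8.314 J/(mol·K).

k_P/k_Q = (A_P/A_Q)·exp[−(E_P−E_Q)/(RT)] = (A_P/A_Q)·exp[(E_Q−E_P)/(RT)].
(E_Q−E_P)/(RT) = (79.4−62.6)×10³/(8.314×691) = 16800/5745 = 2.924.
k_P/k_Q = (7.73×10^9/5.38×10^9)·exp(2.924) = 1.437 × 18.62 = 26.8.
Since E_P < E_Q, lowering the temperature improves selectivity toward P.

26.8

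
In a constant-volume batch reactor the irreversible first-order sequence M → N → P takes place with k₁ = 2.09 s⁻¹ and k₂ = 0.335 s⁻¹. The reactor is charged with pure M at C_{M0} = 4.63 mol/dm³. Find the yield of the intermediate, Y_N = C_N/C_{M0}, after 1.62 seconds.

0.652

The intermediate concentration in a first-order A→B→C sequence is C_N = k₁C_{M0}(e^(−k₁t) − e^(−k₂t))/(k₂−k₁).
e^(−k₁t) = e^(−2.09×1.62) = e^(−3.386) = 0.03385; e^(−k₂t) = e^(−0.5427) = 0.5812.
C_N = 2.09×4.63/(0.335−2.09) × (0.03385−0.5812) = (-5.514)×(-0.5473) = 3.018 mol/dm³.
Y_N = C_N/C_{M0} = 3.018/4.63 = 0.652.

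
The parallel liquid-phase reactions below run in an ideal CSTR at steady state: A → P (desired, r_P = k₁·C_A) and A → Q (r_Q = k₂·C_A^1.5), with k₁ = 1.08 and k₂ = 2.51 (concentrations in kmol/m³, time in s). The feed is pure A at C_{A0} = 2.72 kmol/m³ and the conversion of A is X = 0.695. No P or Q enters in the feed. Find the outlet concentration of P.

Exit C_A = C_{A0}(1−X) = 2.72×0.305 = 0.8296 kmol/m³.
A CSTR operates uniformly at the exit composition, giving r_P = 0.8960 and r_Q = 1.897 (each k·C_A^n at C_A = 0.8296).
Fraction of consumed A going to P: r_P/(r_P+r_Q) = 0.3208.
C_P = 0.3208·C_{A0}·X = 0.3208×2.72×0.695 = 0.607 kmol/m³.

0.607 kmol/m³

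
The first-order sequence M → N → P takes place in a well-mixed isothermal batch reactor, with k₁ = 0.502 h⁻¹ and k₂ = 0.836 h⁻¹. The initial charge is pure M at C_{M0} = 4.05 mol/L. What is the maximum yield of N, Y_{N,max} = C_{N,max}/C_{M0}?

Evaluating C_N at t_opt = ln(k₂/k₁)/(k₂−k₁) gives C_{N,max}/C_{M0} = (k₁/k₂)^[k₂/(k₂−k₁)].
= (0.502/0.836)^(0.836/(0.836−0.502)) = (0.6005)^(2.503) = 0.2790.

0.279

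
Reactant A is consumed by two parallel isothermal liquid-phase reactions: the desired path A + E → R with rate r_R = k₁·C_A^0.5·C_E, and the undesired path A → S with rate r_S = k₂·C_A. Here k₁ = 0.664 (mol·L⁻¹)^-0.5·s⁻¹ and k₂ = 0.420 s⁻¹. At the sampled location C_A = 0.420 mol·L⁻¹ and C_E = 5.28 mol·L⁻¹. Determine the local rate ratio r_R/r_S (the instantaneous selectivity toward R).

12.9

S_{R/S} = r_R/r_S = (k₁·C_A^0.5·C_E)/(k₂·C_A) = (k₁/k₂)·C_A^-0.5·C_E.
= (0.664×0.4200^0.5×5.280) / (0.420×0.4200) = 2.272/0.1764 = 12.9.
The undesired path is higher order in A, so low C_A (CSTR or dilute feed) favours R.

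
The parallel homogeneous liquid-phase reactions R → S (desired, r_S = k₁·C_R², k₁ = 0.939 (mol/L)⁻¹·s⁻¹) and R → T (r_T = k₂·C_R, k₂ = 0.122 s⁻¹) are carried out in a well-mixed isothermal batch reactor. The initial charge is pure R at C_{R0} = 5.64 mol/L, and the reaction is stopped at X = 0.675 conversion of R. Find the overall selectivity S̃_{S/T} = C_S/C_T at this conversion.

C_R = C_{R0}(1−X) = 1.833 mol/L.
Along a PFR/batch, dC_T/dC_R = −r_T/(r_S+r_T) = −k₂/(k₂+k₁·C_R).
Integrating from C_{R0} to C_R: C_T = (0.122/0.939)·ln[(0.122+0.939·5.64)/(0.122+0.939·1.83)] = 0.1299·ln(5.418/1.843) = 0.1401 mol/L.
Then C_S = (C_{R0}−C_R) − C_T = 3.807 − 0.1401 = 3.667 mol/L.
S̃_{S/T} = C_S/C_T = 3.667/0.1401 = 26.2.

26.2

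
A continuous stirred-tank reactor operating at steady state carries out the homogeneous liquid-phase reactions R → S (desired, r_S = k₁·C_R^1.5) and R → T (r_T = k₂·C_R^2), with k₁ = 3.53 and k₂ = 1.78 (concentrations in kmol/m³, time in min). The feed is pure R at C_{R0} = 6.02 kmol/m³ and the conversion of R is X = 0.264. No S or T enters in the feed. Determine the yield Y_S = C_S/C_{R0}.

Exit C_R = C_{R0}(1−X) = 6.02×0.736 = 4.431 kmol/m³.
In a CSTR the entire volume is at exit conditions, so r_S = 3.53×4.431^1.5 = 32.92 and r_T = 1.78×4.431^2 = 34.94.
Fraction of consumed R going to S: r_S/(r_S+r_T) = 0.4851.
C_S = 0.4851·C_{R0}·X = 0.4851×6.02×0.264 = 0.771 kmol/m³; Y_S = C_S/C_{R0} = 0.128.

0.128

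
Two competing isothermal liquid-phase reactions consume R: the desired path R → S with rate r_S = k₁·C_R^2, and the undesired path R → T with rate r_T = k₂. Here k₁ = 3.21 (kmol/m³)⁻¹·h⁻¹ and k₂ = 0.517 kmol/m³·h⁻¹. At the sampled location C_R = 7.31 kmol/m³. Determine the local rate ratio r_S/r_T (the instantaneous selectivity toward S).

332

S_{S/T} = r_S/r_T = (k₁·C_R^2)/(k₂) = (k₁/k₂)·C_R^2.
= (3.21×7.310^2) / (0.517) = 171.5/0.5170 = 332.
Since the desired path is higher order in R, keeping C_R high (PFR or concentrated feed) favours S.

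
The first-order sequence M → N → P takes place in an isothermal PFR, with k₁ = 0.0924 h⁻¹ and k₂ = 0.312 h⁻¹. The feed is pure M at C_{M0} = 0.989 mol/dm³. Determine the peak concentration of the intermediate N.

0.176 mol/dm³

For a first-order series the maximum intermediate yield is C_{N,max}/C_{M0} = (k₁/k₂)^[k₂/(k₂−k₁)].
= (0.0924/0.312)^(0.312/(0.312−0.0924)) = (0.2962)^(1.421) = 0.1775.
C_{N,max} = 0.1775×0.989 = 0.176 mol/dm³.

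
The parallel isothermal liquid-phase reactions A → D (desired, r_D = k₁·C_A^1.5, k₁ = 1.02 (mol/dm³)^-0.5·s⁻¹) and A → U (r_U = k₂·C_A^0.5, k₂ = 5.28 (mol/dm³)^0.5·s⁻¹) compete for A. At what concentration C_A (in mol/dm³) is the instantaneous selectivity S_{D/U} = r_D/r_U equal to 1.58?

S_{D/U} = (k₁/k₂)·C_A ⇒ C_A = S·k₂/k₁.
= 1.58×5.28/1.02 = 8.18 mol/dm³.

8.18 mol/dm³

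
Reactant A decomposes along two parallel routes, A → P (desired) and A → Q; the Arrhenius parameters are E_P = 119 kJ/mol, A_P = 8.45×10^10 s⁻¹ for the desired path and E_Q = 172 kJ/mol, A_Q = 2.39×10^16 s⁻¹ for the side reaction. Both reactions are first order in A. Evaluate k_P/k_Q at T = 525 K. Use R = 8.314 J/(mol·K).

Since both paths have the same order in A, the concentration cancels and S_{P/Q} = k_P/k_Q = (A_P/A_Q)·exp[(E_Q−E_P)/(RT)].
(E_Q−E_P)/(RT) = (172−119)×10³/(8.314×525) = 53000/4365 = 12.14.
k_P/k_Q = (8.45×10^10/2.39×10^16)·exp(12.14) = 3.536×10^-6 × 1.877×10^5 = 0.664.
Since E_P < E_Q, lowering the temperature improves selectivity toward P.

0.664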